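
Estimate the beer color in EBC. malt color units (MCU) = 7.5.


SRM = 1.4922·MCU^0.6859;  EBC = SRM·1.97
SRM = 1.4922·7.5^0.6859 = 5.9434
EBC = 5.9434·1.97

11.7084 EBC


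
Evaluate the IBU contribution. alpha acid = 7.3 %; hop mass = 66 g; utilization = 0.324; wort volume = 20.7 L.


IBU = (α/100)·mass·U·1000 / V
IBU = (7.3/100)·66·0.324·1000 / 20.7

75.4122 IBU


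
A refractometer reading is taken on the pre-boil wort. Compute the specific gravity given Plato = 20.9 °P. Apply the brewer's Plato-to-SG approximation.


SG = 259/(259 − P)
SG = 259/(259 − 20.9)

1.0878


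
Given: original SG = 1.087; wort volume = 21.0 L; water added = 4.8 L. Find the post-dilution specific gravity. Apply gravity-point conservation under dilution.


SG_new = 1 + (SG_old − 1)·V_old/(V_old + V_water)
pts = (1.087 − 1)·1000·21.0/(21.0 + 4.8) = 70.8140
SG_new = 1 + 70.8140/1000

1.0708


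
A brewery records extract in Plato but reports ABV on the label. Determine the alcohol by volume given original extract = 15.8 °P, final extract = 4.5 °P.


SG = 259/(259 − P);  ABV = (OG − FG)·131.25
OG = 259/(259 − 15.8) = 1.0650
FG = 259/(259 − 4.5) = 1.0177
ABV = (1.0650 − 1.0177)·131.25

6.2062 % ABV


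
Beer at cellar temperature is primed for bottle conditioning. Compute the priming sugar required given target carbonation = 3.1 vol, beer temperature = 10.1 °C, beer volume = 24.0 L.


residual = 14.695·(0.01821 + 0.09011·e^(−0.04·T));  sugar = (target − residual)·4.0·V
residual = 14.695·(0.01821 + 0.09011·e^(−0.04·10.1)) = 1.1517
sugar = (3.1 − 1.1517)·4.0·24.0

187.0399 g


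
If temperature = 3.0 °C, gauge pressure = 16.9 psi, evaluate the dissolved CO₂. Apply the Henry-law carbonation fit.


vols = (P + 14.695)·(0.01821 + 0.09011·e^(−0.04·T))
vols = (16.9 + 14.695)·(0.01821 + 0.09011·e^(−0.04·3.0))

3.1004 volumes


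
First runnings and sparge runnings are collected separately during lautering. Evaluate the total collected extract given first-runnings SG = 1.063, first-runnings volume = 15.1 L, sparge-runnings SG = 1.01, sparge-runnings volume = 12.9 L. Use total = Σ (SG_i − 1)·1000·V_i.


first = (1.063 − 1)·1000·15.1 = 951.3000
sparge = (1.01 − 1)·1000·12.9 = 129.0000
total = 951.3000 + 129.0000

1080.3000 gravity·L


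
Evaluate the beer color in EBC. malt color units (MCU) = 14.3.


SRM = 1.4922·MCU^0.6859;  EBC = SRM·1.97
SRM = 1.4922·14.3^0.6859 = 9.2528
EBC = 9.2528·1.97

18.2280 EBC


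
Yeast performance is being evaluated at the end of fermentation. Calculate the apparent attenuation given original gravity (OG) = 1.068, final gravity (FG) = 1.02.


AA = (OG − FG)/(OG − 1) · 100
AA = (1.068 − 1.02)/(1.068 − 1) · 100

70.5882 %


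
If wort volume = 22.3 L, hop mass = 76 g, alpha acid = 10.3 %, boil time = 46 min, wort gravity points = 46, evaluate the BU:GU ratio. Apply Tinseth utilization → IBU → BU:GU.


U = 1.65·0.000125^(GP/1000)·(1−e^(−0.04t))/4.15;  IBU = (α/100)·m·U·1000/V;  BU:GU = IBU/GP
U = 1.65·0.000125^(46/1000)·(1−e^(−0.04·46))/4.15 = 0.2212
IBU = (10.3/100)·76·0.2212·1000/22.3 = 77.6479
BU:GU = 77.6479/46

1.6880


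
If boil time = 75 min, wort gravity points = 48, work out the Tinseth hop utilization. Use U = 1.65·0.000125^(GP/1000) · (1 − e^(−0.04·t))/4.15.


bigness = 1.65·0.000125^(48/1000) = 1.0719
boil_factor = (1 − e^(−0.04·75))/4.15 = 0.2290
U = 1.0719 · 0.2290

0.2454


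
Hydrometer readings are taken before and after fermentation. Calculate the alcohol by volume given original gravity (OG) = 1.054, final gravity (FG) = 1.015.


ABV = (OG − FG) · 131.25
ABV = (1.054 − 1.015) · 131.25

5.1188 % ABV


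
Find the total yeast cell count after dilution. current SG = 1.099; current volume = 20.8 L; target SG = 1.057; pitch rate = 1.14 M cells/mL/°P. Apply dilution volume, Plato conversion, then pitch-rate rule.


V_w = V·((SG_c−1)/(SG_t−1)−1);  °P = 259 − 259/SG_t;  cells = rate·(V+V_w)·°P
V_w = 20.8·((1.099−1)/(1.057−1)−1) = 15.3263
V_final = 20.8 + 15.3263 = 36.1263
°P = 259 − 259/1.057 = 13.9669
cells = 1.14·36.1263·13.9669

575.2123 billion cells


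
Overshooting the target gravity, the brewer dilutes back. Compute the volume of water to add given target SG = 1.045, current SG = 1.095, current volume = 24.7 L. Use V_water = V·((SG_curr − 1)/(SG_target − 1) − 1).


V_water = 24.7·((1.095 − 1)/(1.045 − 1) − 1)

27.4444 L


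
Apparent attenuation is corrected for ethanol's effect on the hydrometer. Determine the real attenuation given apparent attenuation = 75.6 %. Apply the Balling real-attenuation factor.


RA = AA · 0.8192
RA = 75.6 · 0.8192

61.9315 %


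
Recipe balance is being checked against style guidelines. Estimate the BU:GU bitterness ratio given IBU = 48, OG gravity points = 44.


BU:GU = IBU / OG_points
BU:GU = 48 / 44

1.0909


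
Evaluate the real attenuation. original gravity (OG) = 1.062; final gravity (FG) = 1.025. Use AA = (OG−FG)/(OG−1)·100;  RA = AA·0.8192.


AA = (1.062 − 1.025)/(1.062 − 1)·100 = 59.6774
RA = 59.6774·0.8192

48.8877 %


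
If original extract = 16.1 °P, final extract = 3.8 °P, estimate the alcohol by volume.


SG = 259/(259 − P);  ABV = (OG − FG)·131.25
OG = 259/(259 − 16.1) = 1.0663
FG = 259/(259 − 3.8) = 1.0149
ABV = (1.0663 − 1.0149)·131.25

6.7452 % ABV


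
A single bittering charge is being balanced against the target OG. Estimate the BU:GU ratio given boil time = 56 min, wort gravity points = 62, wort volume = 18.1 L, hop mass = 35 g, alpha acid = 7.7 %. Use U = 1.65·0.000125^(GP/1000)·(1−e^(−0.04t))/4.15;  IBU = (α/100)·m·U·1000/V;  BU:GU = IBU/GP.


U = 1.65·0.000125^(62/1000)·(1−e^(−0.04·56))/4.15 = 0.2035
IBU = (7.7/100)·35·0.2035·1000/18.1 = 30.2998
BU:GU = 30.2998/62

0.4887


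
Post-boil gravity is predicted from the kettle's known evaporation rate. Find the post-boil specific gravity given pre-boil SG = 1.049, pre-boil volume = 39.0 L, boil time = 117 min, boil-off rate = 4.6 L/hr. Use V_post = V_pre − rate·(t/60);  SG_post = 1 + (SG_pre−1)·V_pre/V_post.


V_post = 39.0 − 4.6·(117/60) = 30.0300
SG_post = 1 + (1.049 − 1)·39.0/30.0300

1.0636


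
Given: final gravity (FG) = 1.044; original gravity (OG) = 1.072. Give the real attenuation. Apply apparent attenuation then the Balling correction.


AA = (OG−FG)/(OG−1)·100;  RA = AA·0.8192
AA = (1.072 − 1.044)/(1.072 − 1)·100 = 38.8889
RA = 38.8889·0.8192

31.8578 %


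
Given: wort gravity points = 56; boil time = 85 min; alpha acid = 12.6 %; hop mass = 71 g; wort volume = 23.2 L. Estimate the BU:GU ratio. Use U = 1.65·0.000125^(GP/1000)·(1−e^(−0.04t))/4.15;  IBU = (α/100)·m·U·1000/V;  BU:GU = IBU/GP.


U = 1.65·0.000125^(56/1000)·(1−e^(−0.04·85))/4.15 = 0.2323
IBU = (12.6/100)·71·0.2323·1000/23.2 = 89.5906
BU:GU = 89.5906/56

1.5998


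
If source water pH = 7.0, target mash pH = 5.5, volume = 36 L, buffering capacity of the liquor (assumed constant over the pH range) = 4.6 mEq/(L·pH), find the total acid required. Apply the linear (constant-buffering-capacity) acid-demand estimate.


acid = buffering capacity · (pH_source − pH_target) · V
acid = 4.6 · (7.0 − 5.5) · 36

248.4000 mEq


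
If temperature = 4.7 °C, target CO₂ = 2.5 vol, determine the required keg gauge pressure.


psi = vols/(0.01821 + 0.09011·e^(−0.04·T)) − 14.695
psi = 2.5/(0.01821 + 0.09011·e^(−0.04·4.7)) − 14.695

12.2225 psi


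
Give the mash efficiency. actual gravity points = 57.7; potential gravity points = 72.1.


efficiency = actual / potential × 100
efficiency = 57.7 / 72.1 × 100

80.0277 %


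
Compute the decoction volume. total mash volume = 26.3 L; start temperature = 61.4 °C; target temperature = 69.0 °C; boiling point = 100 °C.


V_dec = V_total·(T_target − T_start)/(T_boil − T_start)
V_dec = 26.3·(69.0 − 61.4)/(100 − 61.4)

5.1782 L


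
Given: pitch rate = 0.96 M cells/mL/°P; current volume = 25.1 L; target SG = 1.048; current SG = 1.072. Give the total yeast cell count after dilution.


V_w = V·((SG_c−1)/(SG_t−1)−1);  °P = 259 − 259/SG_t;  cells = rate·(V+V_w)·°P
V_w = 25.1·((1.072−1)/(1.048−1)−1) = 12.5500
V_final = 25.1 + 12.5500 = 37.6500
°P = 259 − 259/1.048 = 11.8626
cells = 0.96·37.6500·11.8626

428.7616 billion cells


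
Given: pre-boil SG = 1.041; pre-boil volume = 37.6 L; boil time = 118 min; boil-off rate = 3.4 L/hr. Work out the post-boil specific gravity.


V_post = V_pre − rate·(t/60);  SG_post = 1 + (SG_pre−1)·V_pre/V_post
V_post = 37.6 − 3.4·(118/60) = 30.9133
SG_post = 1 + (1.041 − 1)·37.6/30.9133

1.0499


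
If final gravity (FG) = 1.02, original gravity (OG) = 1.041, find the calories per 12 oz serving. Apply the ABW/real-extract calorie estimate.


ABW = (OG−FG)·131.25·0.79/FG;  °P = 259 − 259/SG (for OG→OE and FG→AE);  RE = 0.1808·OE + 0.8192·AE;  Cal = (6.9·ABW + 4·(RE−0.1))·FG·3.55
ABW = (1.041 − 1.02)·131.25·0.79/1.02 = 2.1347
OE = 259 − 259/1.041 = 10.2008 °P
AE = 259 − 259/1.02 = 5.0784 °P
RE = 0.1808·10.2008 + 0.8192·5.0784 = 6.0045 °P
Cal = (6.9·2.1347 + 4·(6.0045−0.1))·1.02·3.55

138.8578 kcal


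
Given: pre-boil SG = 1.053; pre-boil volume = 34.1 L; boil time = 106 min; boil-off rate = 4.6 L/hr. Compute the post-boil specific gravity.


V_post = V_pre − rate·(t/60);  SG_post = 1 + (SG_pre−1)·V_pre/V_post
V_post = 34.1 − 4.6·(106/60) = 25.9733
SG_post = 1 + (1.053 − 1)·34.1/25.9733

1.0696


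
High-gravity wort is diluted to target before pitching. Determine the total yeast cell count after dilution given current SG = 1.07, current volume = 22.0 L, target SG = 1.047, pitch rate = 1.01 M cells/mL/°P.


V_w = V·((SG_c−1)/(SG_t−1)−1);  °P = 259 − 259/SG_t;  cells = rate·(V+V_w)·°P
V_w = 22.0·((1.07−1)/(1.047−1)−1) = 10.7660
V_final = 22.0 + 10.7660 = 32.7660
°P = 259 − 259/1.047 = 11.6266
cells = 1.01·32.7660·11.6266

384.7647 billion cells


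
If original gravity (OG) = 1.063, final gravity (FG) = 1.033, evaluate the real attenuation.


AA = (OG−FG)/(OG−1)·100;  RA = AA·0.8192
AA = (1.063 − 1.033)/(1.063 − 1)·100 = 47.6190
RA = 47.6190·0.8192

39.0095 %


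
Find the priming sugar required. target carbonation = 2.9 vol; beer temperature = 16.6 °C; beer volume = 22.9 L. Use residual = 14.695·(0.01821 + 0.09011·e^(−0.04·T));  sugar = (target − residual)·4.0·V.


residual = 14.695·(0.01821 + 0.09011·e^(−0.04·16.6)) = 0.9493
sugar = (2.9 − 0.9493)·4.0·22.9

178.6877 g


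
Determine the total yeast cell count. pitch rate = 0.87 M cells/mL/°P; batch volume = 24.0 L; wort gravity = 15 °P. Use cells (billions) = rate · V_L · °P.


cells = 0.87 · 24.0 · 15

313.2000 billion cells


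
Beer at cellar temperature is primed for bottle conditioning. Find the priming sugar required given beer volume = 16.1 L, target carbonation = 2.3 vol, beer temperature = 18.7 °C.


residual = 14.695·(0.01821 + 0.09011·e^(−0.04·T));  sugar = (target − residual)·4.0·V
residual = 14.695·(0.01821 + 0.09011·e^(−0.04·18.7)) = 0.8943
sugar = (2.3 − 0.8943)·4.0·16.1

90.5245 g


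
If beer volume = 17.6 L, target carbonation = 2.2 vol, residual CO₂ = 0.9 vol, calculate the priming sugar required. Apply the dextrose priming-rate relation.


sugar = (target − residual)·4.0·V
sugar = (2.2 − 0.9)·4.0·17.6

91.5200 g


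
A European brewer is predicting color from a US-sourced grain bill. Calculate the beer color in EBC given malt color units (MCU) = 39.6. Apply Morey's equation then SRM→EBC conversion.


SRM = 1.4922·MCU^0.6859;  EBC = SRM·1.97
SRM = 1.4922·39.6^0.6859 = 18.6074
EBC = 18.6074·1.97

36.6566 EBC


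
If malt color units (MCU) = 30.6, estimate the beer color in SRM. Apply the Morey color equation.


SRM = 1.4922 · MCU^0.6859
SRM = 1.4922 · 30.6^0.6859

15.5913 SRM


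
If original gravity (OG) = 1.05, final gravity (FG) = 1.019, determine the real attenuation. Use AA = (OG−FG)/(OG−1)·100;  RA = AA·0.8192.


AA = (1.05 − 1.019)/(1.05 − 1)·100 = 62.0000
RA = 62.0000·0.8192

50.7904 %


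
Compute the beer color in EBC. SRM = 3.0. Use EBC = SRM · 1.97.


EBC = 3.0 · 1.97

5.9100 EBC


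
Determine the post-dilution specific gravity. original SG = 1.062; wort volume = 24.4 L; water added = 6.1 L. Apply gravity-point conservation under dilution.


SG_new = 1 + (SG_old − 1)·V_old/(V_old + V_water)
pts = (1.062 − 1)·1000·24.4/(24.4 + 6.1) = 49.6000
SG_new = 1 + 49.6000/1000

1.0496


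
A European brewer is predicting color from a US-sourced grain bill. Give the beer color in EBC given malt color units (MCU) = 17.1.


SRM = 1.4922·MCU^0.6859;  EBC = SRM·1.97
SRM = 1.4922·17.1^0.6859 = 10.4602
EBC = 10.4602·1.97

20.6066 EBC


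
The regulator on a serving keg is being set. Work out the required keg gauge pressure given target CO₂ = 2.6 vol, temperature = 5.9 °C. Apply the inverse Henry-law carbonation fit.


psi = vols/(0.01821 + 0.09011·e^(−0.04·T)) − 14.695
psi = 2.6/(0.01821 + 0.09011·e^(−0.04·5.9)) − 14.695

14.3952 psi


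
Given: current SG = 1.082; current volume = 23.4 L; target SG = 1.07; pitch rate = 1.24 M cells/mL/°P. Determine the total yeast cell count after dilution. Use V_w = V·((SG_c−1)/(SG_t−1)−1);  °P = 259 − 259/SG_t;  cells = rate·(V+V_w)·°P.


V_w = 23.4·((1.082−1)/(1.07−1)−1) = 4.0114
V_final = 23.4 + 4.0114 = 27.4114
°P = 259 − 259/1.07 = 16.9439
cells = 1.24·27.4114·16.9439

575.9269 billion cells


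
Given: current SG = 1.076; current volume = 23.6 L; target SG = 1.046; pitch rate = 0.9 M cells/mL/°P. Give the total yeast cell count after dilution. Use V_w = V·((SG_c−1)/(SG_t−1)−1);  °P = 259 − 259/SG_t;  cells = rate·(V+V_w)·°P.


V_w = 23.6·((1.076−1)/(1.046−1)−1) = 15.3913
V_final = 23.6 + 15.3913 = 38.9913
°P = 259 − 259/1.046 = 11.3901
cells = 0.9·38.9913·11.3901

399.7019 billion cells


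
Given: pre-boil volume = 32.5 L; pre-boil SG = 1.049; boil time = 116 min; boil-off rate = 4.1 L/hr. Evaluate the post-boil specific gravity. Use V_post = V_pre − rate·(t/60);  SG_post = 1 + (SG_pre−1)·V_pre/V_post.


V_post = 32.5 − 4.1·(116/60) = 24.5733
SG_post = 1 + (1.049 − 1)·32.5/24.5733

1.0648


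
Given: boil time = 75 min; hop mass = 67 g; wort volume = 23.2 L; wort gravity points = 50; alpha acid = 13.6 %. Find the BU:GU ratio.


U = 1.65·0.000125^(GP/1000)·(1−e^(−0.04t))/4.15;  IBU = (α/100)·m·U·1000/V;  BU:GU = IBU/GP
U = 1.65·0.000125^(50/1000)·(1−e^(−0.04·75))/4.15 = 0.2410
IBU = (13.6/100)·67·0.2410·1000/23.2 = 94.6734
BU:GU = 94.6734/50

1.8935


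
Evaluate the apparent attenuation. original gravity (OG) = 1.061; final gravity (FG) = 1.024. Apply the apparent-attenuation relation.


AA = (OG − FG)/(OG − 1) · 100
AA = (1.061 − 1.024)/(1.061 − 1) · 100

60.6557 %


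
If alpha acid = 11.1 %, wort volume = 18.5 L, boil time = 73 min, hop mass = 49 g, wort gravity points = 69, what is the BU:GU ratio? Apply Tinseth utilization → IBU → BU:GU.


U = 1.65·0.000125^(GP/1000)·(1−e^(−0.04t))/4.15;  IBU = (α/100)·m·U·1000/V;  BU:GU = IBU/GP
U = 1.65·0.000125^(69/1000)·(1−e^(−0.04·73))/4.15 = 0.2023
IBU = (11.1/100)·49·0.2023·1000/18.5 = 59.4828
BU:GU = 59.4828/69

0.8621


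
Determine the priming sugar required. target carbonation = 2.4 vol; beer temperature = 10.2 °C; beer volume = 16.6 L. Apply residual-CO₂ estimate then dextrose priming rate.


residual = 14.695·(0.01821 + 0.09011·e^(−0.04·T));  sugar = (target − residual)·4.0·V
residual = 14.695·(0.01821 + 0.09011·e^(−0.04·10.2)) = 1.1481
sugar = (2.4 − 1.1481)·4.0·16.6

83.1236 g


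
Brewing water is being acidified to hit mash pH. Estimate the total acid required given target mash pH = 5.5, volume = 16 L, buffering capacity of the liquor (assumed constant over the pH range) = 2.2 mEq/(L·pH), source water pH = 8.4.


acid = buffering capacity · (pH_source − pH_target) · V
acid = 2.2 · (8.4 − 5.5) · 16

102.0800 mEq


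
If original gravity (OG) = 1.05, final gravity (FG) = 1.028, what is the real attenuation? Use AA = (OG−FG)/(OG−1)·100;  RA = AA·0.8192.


AA = (1.05 − 1.028)/(1.05 − 1)·100 = 44.0000
RA = 44.0000·0.8192

36.0448 %


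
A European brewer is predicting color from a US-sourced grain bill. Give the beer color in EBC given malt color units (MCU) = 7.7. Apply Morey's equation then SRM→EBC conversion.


SRM = 1.4922·MCU^0.6859;  EBC = SRM·1.97
SRM = 1.4922·7.7^0.6859 = 6.0516
EBC = 6.0516·1.97

11.9217 EBC


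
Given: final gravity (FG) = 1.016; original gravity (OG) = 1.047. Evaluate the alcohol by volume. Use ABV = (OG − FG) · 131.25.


ABV = (1.047 − 1.016) · 131.25

4.0687 % ABV


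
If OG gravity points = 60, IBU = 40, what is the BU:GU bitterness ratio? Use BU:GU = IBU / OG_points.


BU:GU = 40 / 60

0.6667


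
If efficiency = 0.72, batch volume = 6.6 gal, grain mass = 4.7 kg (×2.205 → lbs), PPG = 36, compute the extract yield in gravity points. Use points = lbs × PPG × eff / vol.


lbs = 4.7 × 2.205 = 10.3635
points = 10.3635 × 36 × 0.72 / 6.6

40.7003 points


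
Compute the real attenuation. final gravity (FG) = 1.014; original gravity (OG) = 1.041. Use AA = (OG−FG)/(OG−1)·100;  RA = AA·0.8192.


AA = (1.041 − 1.014)/(1.041 − 1)·100 = 65.8537
RA = 65.8537·0.8192

53.9473 %


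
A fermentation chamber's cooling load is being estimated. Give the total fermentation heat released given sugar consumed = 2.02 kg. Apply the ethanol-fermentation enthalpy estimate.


Q = m_sugar · 590 kJ/kg
Q = 2.02 · 590

1191.8000 kJ


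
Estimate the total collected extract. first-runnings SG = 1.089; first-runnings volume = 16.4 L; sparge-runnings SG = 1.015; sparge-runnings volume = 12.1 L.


total = Σ (SG_i − 1)·1000·V_i
first = (1.089 − 1)·1000·16.4 = 1459.6000
sparge = (1.015 − 1)·1000·12.1 = 181.5000
total = 1459.6000 + 181.5000

1641.1000 gravity·L


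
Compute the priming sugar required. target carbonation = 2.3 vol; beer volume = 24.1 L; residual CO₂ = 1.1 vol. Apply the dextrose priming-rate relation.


sugar = (target − residual)·4.0·V
sugar = (2.3 − 1.1)·4.0·24.1

115.6800 g


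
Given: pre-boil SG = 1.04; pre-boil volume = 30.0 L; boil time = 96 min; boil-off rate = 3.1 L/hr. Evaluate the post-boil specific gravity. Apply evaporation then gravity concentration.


V_post = V_pre − rate·(t/60);  SG_post = 1 + (SG_pre−1)·V_pre/V_post
V_post = 30.0 − 3.1·(96/60) = 25.0400
SG_post = 1 + (1.04 − 1)·30.0/25.0400

1.0479


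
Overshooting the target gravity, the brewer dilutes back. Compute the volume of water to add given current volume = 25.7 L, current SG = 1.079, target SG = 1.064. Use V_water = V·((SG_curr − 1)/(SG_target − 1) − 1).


V_water = 25.7·((1.079 − 1)/(1.064 − 1) − 1)

6.0234 L


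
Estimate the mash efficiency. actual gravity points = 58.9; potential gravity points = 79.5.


efficiency = actual / potential × 100
efficiency = 58.9 / 79.5 × 100

74.0881 %


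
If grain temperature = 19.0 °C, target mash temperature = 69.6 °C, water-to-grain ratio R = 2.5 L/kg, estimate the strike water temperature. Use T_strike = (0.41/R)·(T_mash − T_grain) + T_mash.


T_strike = (0.41/2.5)·(69.6 − 19.0) + 69.6

77.8984 °C


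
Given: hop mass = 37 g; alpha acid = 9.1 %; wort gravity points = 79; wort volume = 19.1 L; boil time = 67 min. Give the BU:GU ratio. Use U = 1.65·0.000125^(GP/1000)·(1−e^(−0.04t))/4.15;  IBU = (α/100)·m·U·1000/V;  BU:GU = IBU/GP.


U = 1.65·0.000125^(79/1000)·(1−e^(−0.04·67))/4.15 = 0.1821
IBU = (9.1/100)·37·0.1821·1000/19.1 = 32.0963
BU:GU = 32.0963/79

0.4063


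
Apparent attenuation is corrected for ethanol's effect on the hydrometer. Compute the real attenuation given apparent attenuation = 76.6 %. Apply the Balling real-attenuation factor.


RA = AA · 0.8192
RA = 76.6 · 0.8192

62.7507 %


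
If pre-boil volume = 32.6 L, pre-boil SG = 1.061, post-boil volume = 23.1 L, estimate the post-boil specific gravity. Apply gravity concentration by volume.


SG_post = 1 + (SG_pre − 1)·V_pre/V_post
pts_pre = (1.061 − 1)·1000 = 61.0000
pts_post = 61.0000·32.6/23.1 = 86.0866
SG_post = 1 + 86.0866/1000

1.0861


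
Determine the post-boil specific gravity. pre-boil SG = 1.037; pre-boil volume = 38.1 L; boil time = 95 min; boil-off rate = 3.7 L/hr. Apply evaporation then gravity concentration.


V_post = V_pre − rate·(t/60);  SG_post = 1 + (SG_pre−1)·V_pre/V_post
V_post = 38.1 − 3.7·(95/60) = 32.2417
SG_post = 1 + (1.037 − 1)·38.1/32.2417

1.0437


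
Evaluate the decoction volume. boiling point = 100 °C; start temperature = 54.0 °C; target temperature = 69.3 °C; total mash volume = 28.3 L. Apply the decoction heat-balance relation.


V_dec = V_total·(T_target − T_start)/(T_boil − T_start)
V_dec = 28.3·(69.3 − 54.0)/(100 − 54.0)

9.4128 L


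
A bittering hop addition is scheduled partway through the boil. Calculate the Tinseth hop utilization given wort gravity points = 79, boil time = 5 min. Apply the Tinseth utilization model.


U = 1.65·0.000125^(GP/1000) · (1 − e^(−0.04·t))/4.15
bigness = 1.65·0.000125^(79/1000) = 0.8112
boil_factor = (1 − e^(−0.04·5))/4.15 = 0.0437
U = 0.8112 · 0.0437

0.0354


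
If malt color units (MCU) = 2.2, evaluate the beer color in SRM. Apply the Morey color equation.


SRM = 1.4922 · MCU^0.6859
SRM = 1.4922 · 2.2^0.6859

2.5627 SRM


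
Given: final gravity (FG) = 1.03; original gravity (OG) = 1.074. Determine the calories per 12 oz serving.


ABW = (OG−FG)·131.25·0.79/FG;  °P = 259 − 259/SG (for OG→OE and FG→AE);  RE = 0.1808·OE + 0.8192·AE;  Cal = (6.9·ABW + 4·(RE−0.1))·FG·3.55
ABW = (1.074 − 1.03)·131.25·0.79/1.03 = 4.4294
OE = 259 − 259/1.074 = 17.8454 °P
AE = 259 − 259/1.03 = 7.5437 °P
RE = 0.1808·17.8454 + 0.8192·7.5437 = 9.4062 °P
Cal = (6.9·4.4294 + 4·(9.4062−0.1))·1.03·3.55

247.8655 kcal


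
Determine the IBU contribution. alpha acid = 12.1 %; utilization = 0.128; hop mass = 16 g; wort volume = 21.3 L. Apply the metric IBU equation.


IBU = (α/100)·mass·U·1000 / V
IBU = (12.1/100)·16·0.128·1000 / 21.3

11.6342 IBU


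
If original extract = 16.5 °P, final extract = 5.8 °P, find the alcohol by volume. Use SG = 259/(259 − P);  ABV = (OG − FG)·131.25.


OG = 259/(259 − 16.5) = 1.0680
FG = 259/(259 − 5.8) = 1.0229
ABV = (1.0680 − 1.0229)·131.25

5.9239 % ABV


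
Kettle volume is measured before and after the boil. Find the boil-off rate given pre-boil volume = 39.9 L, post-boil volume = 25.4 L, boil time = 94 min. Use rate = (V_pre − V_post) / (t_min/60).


rate = (39.9 − 25.4) / (94/60)

9.2553 L/hr


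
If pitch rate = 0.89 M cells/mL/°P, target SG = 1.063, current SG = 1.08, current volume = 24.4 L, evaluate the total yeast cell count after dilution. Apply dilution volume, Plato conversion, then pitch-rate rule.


V_w = V·((SG_c−1)/(SG_t−1)−1);  °P = 259 − 259/SG_t;  cells = rate·(V+V_w)·°P
V_w = 24.4·((1.08−1)/(1.063−1)−1) = 6.5841
V_final = 24.4 + 6.5841 = 30.9841
°P = 259 − 259/1.063 = 15.3500
cells = 0.89·30.9841·15.3500

423.2884 billion cells


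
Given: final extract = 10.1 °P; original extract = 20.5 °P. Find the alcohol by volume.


SG = 259/(259 − P);  ABV = (OG − FG)·131.25
OG = 259/(259 − 20.5) = 1.0860
FG = 259/(259 − 10.1) = 1.0406
ABV = (1.0860 − 1.0406)·131.25

5.9555 % ABV


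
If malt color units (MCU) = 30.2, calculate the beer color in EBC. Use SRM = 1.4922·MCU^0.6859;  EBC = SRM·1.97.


SRM = 1.4922·30.2^0.6859 = 15.4513
EBC = 15.4513·1.97

30.4390 EBC


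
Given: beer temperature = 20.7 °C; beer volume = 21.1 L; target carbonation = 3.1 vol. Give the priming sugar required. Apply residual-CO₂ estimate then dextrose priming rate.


residual = 14.695·(0.01821 + 0.09011·e^(−0.04·T));  sugar = (target − residual)·4.0·V
residual = 14.695·(0.01821 + 0.09011·e^(−0.04·20.7)) = 0.8462
sugar = (3.1 − 0.8462)·4.0·21.1

190.2246 g


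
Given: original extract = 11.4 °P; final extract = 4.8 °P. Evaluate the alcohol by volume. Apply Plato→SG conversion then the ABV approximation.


SG = 259/(259 − P);  ABV = (OG − FG)·131.25
OG = 259/(259 − 11.4) = 1.0460
FG = 259/(259 − 4.8) = 1.0189
ABV = (1.0460 − 1.0189)·131.25

3.5646 % ABV


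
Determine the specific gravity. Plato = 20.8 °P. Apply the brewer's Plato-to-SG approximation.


SG = 259/(259 − P)
SG = 259/(259 − 20.8)

1.0873


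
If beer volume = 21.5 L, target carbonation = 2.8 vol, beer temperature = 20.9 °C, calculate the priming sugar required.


residual = 14.695·(0.01821 + 0.09011·e^(−0.04·T));  sugar = (target − residual)·4.0·V
residual = 14.695·(0.01821 + 0.09011·e^(−0.04·20.9)) = 0.8415
sugar = (2.8 − 0.8415)·4.0·21.5

168.4272 g


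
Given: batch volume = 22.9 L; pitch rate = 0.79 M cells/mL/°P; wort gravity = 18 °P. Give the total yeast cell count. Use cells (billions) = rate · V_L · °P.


cells = 0.79 · 22.9 · 18

325.6380 billion cells


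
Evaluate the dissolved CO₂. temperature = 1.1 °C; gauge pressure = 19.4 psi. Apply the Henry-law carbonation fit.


vols = (P + 14.695)·(0.01821 + 0.09011·e^(−0.04·T))
vols = (19.4 + 14.695)·(0.01821 + 0.09011·e^(−0.04·1.1))

3.5609 volumes


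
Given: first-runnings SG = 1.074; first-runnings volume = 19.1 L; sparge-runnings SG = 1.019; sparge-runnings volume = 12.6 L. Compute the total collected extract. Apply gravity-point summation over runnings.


total = Σ (SG_i − 1)·1000·V_i
first = (1.074 − 1)·1000·19.1 = 1413.4000
sparge = (1.019 − 1)·1000·12.6 = 239.4000
total = 1413.4000 + 239.4000

1652.8000 gravity·L


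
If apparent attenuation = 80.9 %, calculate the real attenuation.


RA = AA · 0.8192
RA = 80.9 · 0.8192

66.2733 %


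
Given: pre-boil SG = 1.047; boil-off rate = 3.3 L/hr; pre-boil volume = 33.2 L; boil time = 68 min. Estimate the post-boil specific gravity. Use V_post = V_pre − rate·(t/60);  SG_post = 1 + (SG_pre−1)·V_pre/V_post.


V_post = 33.2 − 3.3·(68/60) = 29.4600
SG_post = 1 + (1.047 − 1)·33.2/29.4600

1.0530


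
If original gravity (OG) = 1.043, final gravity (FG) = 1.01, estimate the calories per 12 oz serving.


ABW = (OG−FG)·131.25·0.79/FG;  °P = 259 − 259/SG (for OG→OE and FG→AE);  RE = 0.1808·OE + 0.8192·AE;  Cal = (6.9·ABW + 4·(RE−0.1))·FG·3.55
ABW = (1.043 − 1.01)·131.25·0.79/1.01 = 3.3878
OE = 259 − 259/1.043 = 10.6779 °P
AE = 259 − 259/1.01 = 2.5644 °P
RE = 0.1808·10.6779 + 0.8192·2.5644 = 4.0313 °P
Cal = (6.9·3.3878 + 4·(4.0313−0.1))·1.01·3.55

140.1966 kcal


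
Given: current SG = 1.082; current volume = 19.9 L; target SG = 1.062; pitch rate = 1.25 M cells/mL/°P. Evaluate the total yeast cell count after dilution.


V_w = V·((SG_c−1)/(SG_t−1)−1);  °P = 259 − 259/SG_t;  cells = rate·(V+V_w)·°P
V_w = 19.9·((1.082−1)/(1.062−1)−1) = 6.4194
V_final = 19.9 + 6.4194 = 26.3194
°P = 259 − 259/1.062 = 15.1205
cells = 1.25·26.3194·15.1205

497.4532 billion cells


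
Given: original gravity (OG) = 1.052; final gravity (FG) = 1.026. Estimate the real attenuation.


AA = (OG−FG)/(OG−1)·100;  RA = AA·0.8192
AA = (1.052 − 1.026)/(1.052 − 1)·100 = 50.0000
RA = 50.0000·0.8192

40.9600 %


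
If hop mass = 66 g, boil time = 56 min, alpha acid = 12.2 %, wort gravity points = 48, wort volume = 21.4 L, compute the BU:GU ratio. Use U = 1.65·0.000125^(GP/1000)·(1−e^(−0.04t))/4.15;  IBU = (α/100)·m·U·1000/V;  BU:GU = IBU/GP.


U = 1.65·0.000125^(48/1000)·(1−e^(−0.04·56))/4.15 = 0.2308
IBU = (12.2/100)·66·0.2308·1000/21.4 = 86.8345
BU:GU = 86.8345/48

1.8091


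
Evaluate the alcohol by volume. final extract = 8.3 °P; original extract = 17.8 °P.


SG = 259/(259 − P);  ABV = (OG − FG)·131.25
OG = 259/(259 − 17.8) = 1.0738
FG = 259/(259 − 8.3) = 1.0331
ABV = (1.0738 − 1.0331)·131.25

5.3406 % ABV


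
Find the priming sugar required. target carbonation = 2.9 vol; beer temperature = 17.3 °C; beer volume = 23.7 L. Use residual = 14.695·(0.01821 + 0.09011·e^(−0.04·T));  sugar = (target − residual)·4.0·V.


residual = 14.695·(0.01821 + 0.09011·e^(−0.04·17.3)) = 0.9304
sugar = (2.9 − 0.9304)·4.0·23.7

186.7144 g


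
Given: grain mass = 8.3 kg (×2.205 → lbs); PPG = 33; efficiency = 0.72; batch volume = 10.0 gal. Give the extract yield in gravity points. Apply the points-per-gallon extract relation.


points = lbs × PPG × eff / vol
lbs = 8.3 × 2.205 = 18.3015
points = 18.3015 × 33 × 0.72 / 10.0

43.4844 points


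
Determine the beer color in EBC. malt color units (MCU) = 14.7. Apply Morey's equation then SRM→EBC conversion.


SRM = 1.4922·MCU^0.6859;  EBC = SRM·1.97
SRM = 1.4922·14.7^0.6859 = 9.4295
EBC = 9.4295·1.97

18.5762 EBC


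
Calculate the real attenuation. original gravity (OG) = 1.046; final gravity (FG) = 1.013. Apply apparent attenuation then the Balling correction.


AA = (OG−FG)/(OG−1)·100;  RA = AA·0.8192
AA = (1.046 − 1.013)/(1.046 − 1)·100 = 71.7391
RA = 71.7391·0.8192

58.7687 %


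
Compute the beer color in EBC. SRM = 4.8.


EBC = SRM · 1.97
EBC = 4.8 · 1.97

9.4560 EBC


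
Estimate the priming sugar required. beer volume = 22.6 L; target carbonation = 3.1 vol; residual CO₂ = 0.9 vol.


sugar = (target − residual)·4.0·V
sugar = (3.1 − 0.9)·4.0·22.6

198.8800 g


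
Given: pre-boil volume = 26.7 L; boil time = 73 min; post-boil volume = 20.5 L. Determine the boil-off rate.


rate = (V_pre − V_post) / (t_min/60)
rate = (26.7 − 20.5) / (73/60)

5.0959 L/hr


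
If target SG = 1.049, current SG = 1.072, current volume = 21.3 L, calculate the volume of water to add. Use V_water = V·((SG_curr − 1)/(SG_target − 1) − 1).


V_water = 21.3·((1.072 − 1)/(1.049 − 1) − 1)

9.9980 L


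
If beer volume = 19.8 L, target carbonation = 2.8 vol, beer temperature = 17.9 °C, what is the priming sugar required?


residual = 14.695·(0.01821 + 0.09011·e^(−0.04·T));  sugar = (target − residual)·4.0·V
residual = 14.695·(0.01821 + 0.09011·e^(−0.04·17.9)) = 0.9147
sugar = (2.8 − 0.9147)·4.0·19.8

149.3142 g


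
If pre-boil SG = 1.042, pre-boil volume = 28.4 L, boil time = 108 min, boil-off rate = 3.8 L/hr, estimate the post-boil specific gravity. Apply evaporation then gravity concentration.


V_post = V_pre − rate·(t/60);  SG_post = 1 + (SG_pre−1)·V_pre/V_post
V_post = 28.4 − 3.8·(108/60) = 21.5600
SG_post = 1 + (1.042 − 1)·28.4/21.5600

1.0553


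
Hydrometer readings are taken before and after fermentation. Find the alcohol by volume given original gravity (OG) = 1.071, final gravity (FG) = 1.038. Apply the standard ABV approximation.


ABV = (OG − FG) · 131.25
ABV = (1.071 − 1.038) · 131.25

4.3312 % ABV


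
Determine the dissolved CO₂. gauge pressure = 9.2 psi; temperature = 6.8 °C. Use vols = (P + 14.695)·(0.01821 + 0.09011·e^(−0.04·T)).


vols = (9.2 + 14.695)·(0.01821 + 0.09011·e^(−0.04·6.8))

2.0755 volumes


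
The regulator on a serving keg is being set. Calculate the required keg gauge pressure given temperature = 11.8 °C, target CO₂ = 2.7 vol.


psi = vols/(0.01821 + 0.09011·e^(−0.04·T)) − 14.695
psi = 2.7/(0.01821 + 0.09011·e^(−0.04·11.8)) − 14.695

21.5873 psi


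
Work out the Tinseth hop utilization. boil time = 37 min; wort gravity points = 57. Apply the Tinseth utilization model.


U = 1.65·0.000125^(GP/1000) · (1 − e^(−0.04·t))/4.15
bigness = 1.65·0.000125^(57/1000) = 0.9886
boil_factor = (1 − e^(−0.04·37))/4.15 = 0.1861
U = 0.9886 · 0.1861

0.1840


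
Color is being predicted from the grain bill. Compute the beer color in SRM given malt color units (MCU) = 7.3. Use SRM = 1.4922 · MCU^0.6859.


SRM = 1.4922 · 7.3^0.6859

5.8342 SRM


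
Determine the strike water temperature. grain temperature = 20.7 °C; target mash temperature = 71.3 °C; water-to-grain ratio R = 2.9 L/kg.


T_strike = (0.41/R)·(T_mash − T_grain) + T_mash
T_strike = (0.41/2.9)·(71.3 − 20.7) + 71.3

78.4538 °C


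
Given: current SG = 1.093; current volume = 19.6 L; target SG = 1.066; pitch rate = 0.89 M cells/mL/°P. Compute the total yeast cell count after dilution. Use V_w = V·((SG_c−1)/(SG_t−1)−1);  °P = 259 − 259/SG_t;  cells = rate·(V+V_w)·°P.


V_w = 19.6·((1.093−1)/(1.066−1)−1) = 8.0182
V_final = 19.6 + 8.0182 = 27.6182
°P = 259 − 259/1.066 = 16.0356
cells = 0.89·27.6182·16.0356

394.1591 billion cells


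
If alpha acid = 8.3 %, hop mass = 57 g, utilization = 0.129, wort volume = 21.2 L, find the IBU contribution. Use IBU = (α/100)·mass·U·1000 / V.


IBU = (8.3/100)·57·0.129·1000 / 21.2

28.7877 IBU


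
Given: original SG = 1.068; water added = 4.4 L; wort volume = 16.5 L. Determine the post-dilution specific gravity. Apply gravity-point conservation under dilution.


SG_new = 1 + (SG_old − 1)·V_old/(V_old + V_water)
pts = (1.068 − 1)·1000·16.5/(16.5 + 4.4) = 53.6842
SG_new = 1 + 53.6842/1000

1.0537


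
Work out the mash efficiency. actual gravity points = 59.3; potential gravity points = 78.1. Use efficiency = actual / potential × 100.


efficiency = 59.3 / 78.1 × 100

75.9283 %


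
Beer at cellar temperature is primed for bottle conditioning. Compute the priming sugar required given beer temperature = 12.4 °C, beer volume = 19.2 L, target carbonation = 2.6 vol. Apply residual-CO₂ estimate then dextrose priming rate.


residual = 14.695·(0.01821 + 0.09011·e^(−0.04·T));  sugar = (target − residual)·4.0·V
residual = 14.695·(0.01821 + 0.09011·e^(−0.04·12.4)) = 1.0740
sugar = (2.6 − 1.0740)·4.0·19.2

117.1997 g


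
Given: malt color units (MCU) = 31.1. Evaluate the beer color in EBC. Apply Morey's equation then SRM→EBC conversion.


SRM = 1.4922·MCU^0.6859;  EBC = SRM·1.97
SRM = 1.4922·31.1^0.6859 = 15.7656
EBC = 15.7656·1.97

31.0583 EBC


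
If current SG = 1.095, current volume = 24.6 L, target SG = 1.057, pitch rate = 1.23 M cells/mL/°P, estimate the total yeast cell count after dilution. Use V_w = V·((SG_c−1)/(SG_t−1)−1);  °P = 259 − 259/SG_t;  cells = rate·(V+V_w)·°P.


V_w = 24.6·((1.095−1)/(1.057−1)−1) = 16.4000
V_final = 24.6 + 16.4000 = 41.0000
°P = 259 − 259/1.057 = 13.9669
cells = 1.23·41.0000·13.9669

704.3501 billion cells


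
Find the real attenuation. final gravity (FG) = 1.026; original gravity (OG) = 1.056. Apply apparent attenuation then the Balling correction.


AA = (OG−FG)/(OG−1)·100;  RA = AA·0.8192
AA = (1.056 − 1.026)/(1.056 − 1)·100 = 53.5714
RA = 53.5714·0.8192

43.8857 %


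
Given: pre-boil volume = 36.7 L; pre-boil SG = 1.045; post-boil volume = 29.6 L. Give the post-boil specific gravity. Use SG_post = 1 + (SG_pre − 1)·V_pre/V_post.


pts_pre = (1.045 − 1)·1000 = 45.0000
pts_post = 45.0000·36.7/29.6 = 55.7939
SG_post = 1 + 55.7939/1000

1.0558


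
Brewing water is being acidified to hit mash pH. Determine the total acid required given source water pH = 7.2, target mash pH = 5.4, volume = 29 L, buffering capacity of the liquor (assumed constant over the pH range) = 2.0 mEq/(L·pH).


acid = buffering capacity · (pH_source − pH_target) · V
acid = 2.0 · (7.2 − 5.4) · 29

104.4000 mEq


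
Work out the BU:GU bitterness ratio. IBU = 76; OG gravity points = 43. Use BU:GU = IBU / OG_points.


BU:GU = 76 / 43

1.7674


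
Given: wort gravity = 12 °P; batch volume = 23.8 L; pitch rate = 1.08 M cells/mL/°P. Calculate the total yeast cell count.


cells (billions) = rate · V_L · °P
cells = 1.08 · 23.8 · 12

308.4480 billion cells


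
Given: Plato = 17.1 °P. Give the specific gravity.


SG = 259/(259 − P)
SG = 259/(259 − 17.1)

1.0707


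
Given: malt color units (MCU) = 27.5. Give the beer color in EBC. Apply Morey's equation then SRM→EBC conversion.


SRM = 1.4922·MCU^0.6859;  EBC = SRM·1.97
SRM = 1.4922·27.5^0.6859 = 14.4899
EBC = 14.4899·1.97

28.5451 EBC


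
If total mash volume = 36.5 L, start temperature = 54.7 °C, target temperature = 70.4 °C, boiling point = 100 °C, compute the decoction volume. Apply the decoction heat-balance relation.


V_dec = V_total·(T_target − T_start)/(T_boil − T_start)
V_dec = 36.5·(70.4 − 54.7)/(100 − 54.7)

12.6501 L


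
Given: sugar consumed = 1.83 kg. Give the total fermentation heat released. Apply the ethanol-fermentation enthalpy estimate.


Q = m_sugar · 590 kJ/kg
Q = 1.83 · 590

1079.7000 kJ


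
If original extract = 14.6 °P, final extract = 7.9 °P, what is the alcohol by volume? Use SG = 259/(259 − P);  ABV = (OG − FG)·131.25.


OG = 259/(259 − 14.6) = 1.0597
FG = 259/(259 − 7.9) = 1.0315
ABV = (1.0597 − 1.0315)·131.25

3.7113 % ABV


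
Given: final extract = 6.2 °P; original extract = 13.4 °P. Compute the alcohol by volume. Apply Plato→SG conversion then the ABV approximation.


SG = 259/(259 − P);  ABV = (OG − FG)·131.25
OG = 259/(259 − 13.4) = 1.0546
FG = 259/(259 − 6.2) = 1.0245
ABV = (1.0546 − 1.0245)·131.25

3.9421 % ABV


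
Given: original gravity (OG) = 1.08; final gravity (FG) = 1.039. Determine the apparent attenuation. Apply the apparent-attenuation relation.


AA = (OG − FG)/(OG − 1) · 100
AA = (1.08 − 1.039)/(1.08 − 1) · 100

51.2500 %


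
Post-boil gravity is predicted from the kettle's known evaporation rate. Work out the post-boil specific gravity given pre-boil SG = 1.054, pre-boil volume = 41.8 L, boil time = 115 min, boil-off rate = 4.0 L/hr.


V_post = V_pre − rate·(t/60);  SG_post = 1 + (SG_pre−1)·V_pre/V_post
V_post = 41.8 − 4.0·(115/60) = 34.1333
SG_post = 1 + (1.054 − 1)·41.8/34.1333

1.0661


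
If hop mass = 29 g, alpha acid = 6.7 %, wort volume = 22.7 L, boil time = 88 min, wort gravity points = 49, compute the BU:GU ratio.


U = 1.65·0.000125^(GP/1000)·(1−e^(−0.04t))/4.15;  IBU = (α/100)·m·U·1000/V;  BU:GU = IBU/GP
U = 1.65·0.000125^(49/1000)·(1−e^(−0.04·88))/4.15 = 0.2484
IBU = (6.7/100)·29·0.2484·1000/22.7 = 21.2609
BU:GU = 21.2609/49

0.4339


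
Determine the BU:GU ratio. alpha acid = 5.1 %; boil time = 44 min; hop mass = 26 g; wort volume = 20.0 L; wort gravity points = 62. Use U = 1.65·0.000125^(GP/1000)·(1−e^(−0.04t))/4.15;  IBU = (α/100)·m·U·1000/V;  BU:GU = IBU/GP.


U = 1.65·0.000125^(62/1000)·(1−e^(−0.04·44))/4.15 = 0.1886
IBU = (5.1/100)·26·0.1886·1000/20.0 = 12.5016
BU:GU = 12.5016/62

0.2016


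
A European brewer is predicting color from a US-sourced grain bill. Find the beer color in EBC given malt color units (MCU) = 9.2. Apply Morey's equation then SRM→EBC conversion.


SRM = 1.4922·MCU^0.6859;  EBC = SRM·1.97
SRM = 1.4922·9.2^0.6859 = 6.8374
EBC = 6.8374·1.97

13.4696 EBC


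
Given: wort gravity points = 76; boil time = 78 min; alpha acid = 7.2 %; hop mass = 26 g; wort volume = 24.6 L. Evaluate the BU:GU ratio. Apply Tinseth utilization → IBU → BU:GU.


U = 1.65·0.000125^(GP/1000)·(1−e^(−0.04t))/4.15;  IBU = (α/100)·m·U·1000/V;  BU:GU = IBU/GP
U = 1.65·0.000125^(76/1000)·(1−e^(−0.04·78))/4.15 = 0.1919
IBU = (7.2/100)·26·0.1919·1000/24.6 = 14.6069
BU:GU = 14.6069/76

0.1922
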